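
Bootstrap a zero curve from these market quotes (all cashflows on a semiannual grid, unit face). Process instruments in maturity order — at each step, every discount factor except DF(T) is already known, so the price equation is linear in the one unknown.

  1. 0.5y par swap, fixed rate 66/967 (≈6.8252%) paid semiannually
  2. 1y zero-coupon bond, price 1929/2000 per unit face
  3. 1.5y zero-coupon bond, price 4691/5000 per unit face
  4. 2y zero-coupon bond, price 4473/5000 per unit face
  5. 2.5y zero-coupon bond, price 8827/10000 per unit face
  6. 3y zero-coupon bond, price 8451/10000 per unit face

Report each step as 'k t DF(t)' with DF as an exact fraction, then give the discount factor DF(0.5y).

1 1/2 967/1000
2 1 1929/2000
3 3/2 4691/5000
4 2 4473/5000
5 5/2 8827/10000
6 3 8451/10000
DF(0.5y) = 967/1000 ≈ 0.967000

step 1 [0.5y] swap r/2=33/967: DF=(1 − 33/967·(0))/(1+33/967) = 967/1000 ≈ 0.967000
step 2 [1y] zero: DF = P = 1929/2000 ≈ 0.964500
step 3 [1.5y] zero: DF = P = 4691/5000 ≈ 0.938200
step 4 [2y] zero: DF = P = 4473/5000 ≈ 0.894600
step 5 [2.5y] zero: DF = P = 8827/10000 ≈ 0.882700
step 6 [3y] zero: DF = P = 8451/10000 ≈ 0.845100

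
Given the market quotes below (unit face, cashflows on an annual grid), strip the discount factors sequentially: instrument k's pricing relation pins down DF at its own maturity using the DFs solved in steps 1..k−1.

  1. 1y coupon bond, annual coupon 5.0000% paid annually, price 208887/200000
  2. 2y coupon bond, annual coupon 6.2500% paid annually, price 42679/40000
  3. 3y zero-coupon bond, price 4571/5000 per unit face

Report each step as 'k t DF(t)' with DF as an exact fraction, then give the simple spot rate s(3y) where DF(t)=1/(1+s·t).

1 1 9947/10000
2 2 9457/10000
3 3 4571/5000
s(3y) = (1/(4571/5000) − 1)/(3) = 143/4571 ≈ 3.1284%

step 1 [1y] bond c/1=1/20: DF=(208887/200000 − 1/20·(0))/(1+1/20) = 9947/10000 ≈ 0.994700
step 2 [2y] bond c/1=1/16: DF=(42679/40000 − 1/16·(0.994700))/(1+1/16) = 9457/10000 ≈ 0.945700
step 3 [3y] zero: DF = P = 4571/5000 ≈ 0.914200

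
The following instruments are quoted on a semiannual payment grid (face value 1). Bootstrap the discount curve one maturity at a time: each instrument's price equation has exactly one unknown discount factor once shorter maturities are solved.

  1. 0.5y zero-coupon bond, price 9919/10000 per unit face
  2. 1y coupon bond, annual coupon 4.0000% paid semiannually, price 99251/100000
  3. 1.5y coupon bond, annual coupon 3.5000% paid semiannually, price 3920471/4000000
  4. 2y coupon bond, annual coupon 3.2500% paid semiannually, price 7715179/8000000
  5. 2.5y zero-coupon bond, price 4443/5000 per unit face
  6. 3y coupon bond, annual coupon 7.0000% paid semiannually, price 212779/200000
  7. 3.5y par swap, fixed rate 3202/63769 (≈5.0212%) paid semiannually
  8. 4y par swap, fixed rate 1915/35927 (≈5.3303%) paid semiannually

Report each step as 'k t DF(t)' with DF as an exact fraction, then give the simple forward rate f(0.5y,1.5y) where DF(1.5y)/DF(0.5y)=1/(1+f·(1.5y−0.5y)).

step 1 [0.5y] zero: DF = P = 9919/10000 ≈ 0.991900
step 2 [1y] bond c/2=1/50: DF=(99251/100000 − 1/50·(0.991900))/(1+1/50) = 596/625 ≈ 0.953600
step 3 [1.5y] bond c/2=7/400: DF=(3920471/4000000 − 7/400·(0.991900+0.953600))/(1+7/400) = 4649/5000 ≈ 0.929800
step 4 [2y] bond c/2=13/800: DF=(7715179/8000000 − 13/800·(0.991900+0.953600+0.929800))/(1+13/800) = 903/1000 ≈ 0.903000
step 5 [2.5y] zero: DF = P = 4443/5000 ≈ 0.888600
step 6 [3y] bond c/2=7/200: DF=(212779/200000 − 7/200·(0.991900+0.953600+0.929800+0.903000+0.888600))/(1+7/200) = 8701/10000 ≈ 0.870100
step 7 [3.5y] swap r/2=1601/63769: DF=(1 − 1601/63769·(0.991900+0.953600+0.929800+0.903000+0.888600+0.870100))/(1+1601/63769) = 8399/10000 ≈ 0.839900
step 8 [4y] swap r/2=1915/71854: DF=(1 − 1915/71854·(0.991900+0.953600+0.929800+0.903000+0.888600+0.870100+0.839900))/(1+1915/71854) = 1617/2000 ≈ 0.808500

1 1/2 9919/10000
2 1 596/625
3 3/2 4649/5000
4 2 903/1000
5 5/2 4443/5000
6 3 8701/10000
7 7/2 8399/10000
8 4 1617/2000
f(0.5y,1.5y) = ((9919/10000)/(4649/5000) − 1)/(1) = 621/9298 ≈ 6.6789%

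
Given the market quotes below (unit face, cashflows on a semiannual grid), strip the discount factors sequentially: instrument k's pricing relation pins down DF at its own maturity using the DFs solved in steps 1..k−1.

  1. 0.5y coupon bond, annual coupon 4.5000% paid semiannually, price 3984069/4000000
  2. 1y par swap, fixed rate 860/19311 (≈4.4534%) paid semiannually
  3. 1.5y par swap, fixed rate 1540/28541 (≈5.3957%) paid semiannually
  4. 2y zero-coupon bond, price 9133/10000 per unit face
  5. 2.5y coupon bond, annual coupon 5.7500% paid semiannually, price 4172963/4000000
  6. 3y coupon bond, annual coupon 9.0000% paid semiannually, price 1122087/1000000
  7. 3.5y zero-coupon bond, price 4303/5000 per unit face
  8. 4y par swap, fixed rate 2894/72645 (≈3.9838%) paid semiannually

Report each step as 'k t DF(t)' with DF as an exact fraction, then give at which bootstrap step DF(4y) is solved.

1 1/2 9741/10000
2 1 957/1000
3 3/2 923/1000
4 2 9133/10000
5 5/2 568/625
6 3 2181/2500
7 7/2 4303/5000
8 4 8553/10000
DF(4y) is solved at step 8

step 1 [0.5y] bond c/2=9/400: DF=(3984069/4000000 − 9/400·(0))/(1+9/400) = 9741/10000 ≈ 0.974100
step 2 [1y] swap r/2=430/19311: DF=(1 − 430/19311·(0.974100))/(1+430/19311) = 957/1000 ≈ 0.957000
step 3 [1.5y] swap r/2=770/28541: DF=(1 − 770/28541·(0.974100+0.957000))/(1+770/28541) = 923/1000 ≈ 0.923000
step 4 [2y] zero: DF = P = 9133/10000 ≈ 0.913300
step 5 [2.5y] bond c/2=23/800: DF=(4172963/4000000 − 23/800·(0.974100+0.957000+0.923000+0.913300))/(1+23/800) = 568/625 ≈ 0.908800
step 6 [3y] bond c/2=9/200: DF=(1122087/1000000 − 9/200·(0.974100+0.957000+0.923000+0.913300+0.908800))/(1+9/200) = 2181/2500 ≈ 0.872400
step 7 [3.5y] zero: DF = P = 4303/5000 ≈ 0.860600
step 8 [4y] swap r/2=1447/72645: DF=(1 − 1447/72645·(0.974100+0.957000+0.923000+0.913300+0.908800+0.872400+0.860600))/(1+1447/72645) = 8553/10000 ≈ 0.855300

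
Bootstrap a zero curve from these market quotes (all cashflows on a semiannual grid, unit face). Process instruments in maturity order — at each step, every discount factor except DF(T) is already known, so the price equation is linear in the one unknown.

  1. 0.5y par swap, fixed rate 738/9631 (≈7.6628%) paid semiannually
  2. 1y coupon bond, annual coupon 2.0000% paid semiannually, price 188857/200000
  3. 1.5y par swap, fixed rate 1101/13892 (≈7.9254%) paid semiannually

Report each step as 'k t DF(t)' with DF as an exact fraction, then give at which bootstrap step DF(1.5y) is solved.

1 1/2 9631/10000
2 1 4627/5000
3 3/2 8899/10000
DF(1.5y) is solved at step 3

step 1 [0.5y] swap r/2=369/9631: DF=(1 − 369/9631·(0))/(1+369/9631) = 9631/10000 ≈ 0.963100
step 2 [1y] bond c/2=1/100: DF=(188857/200000 − 1/100·(0.963100))/(1+1/100) = 4627/5000 ≈ 0.925400
step 3 [1.5y] swap r/2=1101/27784: DF=(1 − 1101/27784·(0.963100+0.925400))/(1+1101/27784) = 8899/10000 ≈ 0.889900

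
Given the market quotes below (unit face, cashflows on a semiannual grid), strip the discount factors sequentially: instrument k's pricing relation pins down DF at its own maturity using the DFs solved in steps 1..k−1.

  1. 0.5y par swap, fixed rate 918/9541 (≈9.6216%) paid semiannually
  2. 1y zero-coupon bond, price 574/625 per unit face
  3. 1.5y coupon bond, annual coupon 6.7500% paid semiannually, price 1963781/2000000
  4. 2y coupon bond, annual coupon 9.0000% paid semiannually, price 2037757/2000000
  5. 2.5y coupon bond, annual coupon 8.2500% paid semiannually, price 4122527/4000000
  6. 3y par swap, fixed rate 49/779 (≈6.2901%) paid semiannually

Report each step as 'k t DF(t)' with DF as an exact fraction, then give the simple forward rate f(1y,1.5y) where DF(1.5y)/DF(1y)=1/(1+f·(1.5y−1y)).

1 1/2 9541/10000
2 1 574/625
3 3/2 8887/10000
4 2 8561/10000
5 5/2 1693/2000
6 3 4167/5000
f(1y,1.5y) = ((574/625)/(8887/10000) − 1)/(1/2) = 594/8887 ≈ 6.6839%

step 1 [0.5y] swap r/2=459/9541: DF=(1 − 459/9541·(0))/(1+459/9541) = 9541/10000 ≈ 0.954100
step 2 [1y] zero: DF = P = 574/625 ≈ 0.918400
step 3 [1.5y] bond c/2=27/800: DF=(1963781/2000000 − 27/800·(0.954100+0.918400))/(1+27/800) = 8887/10000 ≈ 0.888700
step 4 [2y] bond c/2=9/200: DF=(2037757/2000000 − 9/200·(0.954100+0.918400+0.888700))/(1+9/200) = 8561/10000 ≈ 0.856100
step 5 [2.5y] bond c/2=33/800: DF=(4122527/4000000 − 33/800·(0.954100+0.918400+0.888700+0.856100))/(1+33/800) = 1693/2000 ≈ 0.846500
step 6 [3y] swap r/2=49/1558: DF=(1 − 49/1558·(0.954100+0.918400+0.888700+0.856100+0.846500))/(1+49/1558) = 4167/5000 ≈ 0.833400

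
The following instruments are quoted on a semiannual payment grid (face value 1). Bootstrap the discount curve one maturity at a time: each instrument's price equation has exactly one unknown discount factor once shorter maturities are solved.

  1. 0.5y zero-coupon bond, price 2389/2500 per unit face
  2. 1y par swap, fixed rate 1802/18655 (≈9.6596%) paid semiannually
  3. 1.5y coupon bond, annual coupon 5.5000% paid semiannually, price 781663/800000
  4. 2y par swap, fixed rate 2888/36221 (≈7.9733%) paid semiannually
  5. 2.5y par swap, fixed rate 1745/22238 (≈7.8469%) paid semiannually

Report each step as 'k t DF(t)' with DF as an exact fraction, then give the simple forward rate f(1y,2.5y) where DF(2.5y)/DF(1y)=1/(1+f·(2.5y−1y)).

1 1/2 2389/2500
2 1 9099/10000
3 3/2 901/1000
4 2 2139/2500
5 5/2 1651/2000
f(1y,2.5y) = ((9099/10000)/(1651/2000) − 1)/(3/2) = 1688/24765 ≈ 6.8161%

step 1 [0.5y] zero: DF = P = 2389/2500 ≈ 0.955600
step 2 [1y] swap r/2=901/18655: DF=(1 − 901/18655·(0.955600))/(1+901/18655) = 9099/10000 ≈ 0.909900
step 3 [1.5y] bond c/2=11/400: DF=(781663/800000 − 11/400·(0.955600+0.909900))/(1+11/400) = 901/1000 ≈ 0.901000
step 4 [2y] swap r/2=1444/36221: DF=(1 − 1444/36221·(0.955600+0.909900+0.901000))/(1+1444/36221) = 2139/2500 ≈ 0.855600
step 5 [2.5y] swap r/2=1745/44476: DF=(1 − 1745/44476·(0.955600+0.909900+0.901000+0.855600))/(1+1745/44476) = 1651/2000 ≈ 0.825500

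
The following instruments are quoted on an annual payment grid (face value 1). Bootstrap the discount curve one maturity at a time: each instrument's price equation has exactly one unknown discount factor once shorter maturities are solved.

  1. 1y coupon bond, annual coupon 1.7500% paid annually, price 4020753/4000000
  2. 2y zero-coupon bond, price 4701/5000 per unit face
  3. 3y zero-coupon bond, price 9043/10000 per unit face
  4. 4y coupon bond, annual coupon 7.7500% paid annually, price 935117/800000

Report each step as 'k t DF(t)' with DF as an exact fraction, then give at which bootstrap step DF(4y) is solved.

1 1 9879/10000
2 2 4701/5000
3 3 9043/10000
4 4 8811/10000
DF(4y) is solved at step 4

step 1 [1y] bond c/1=7/400: DF=(4020753/4000000 − 7/400·(0))/(1+7/400) = 9879/10000 ≈ 0.987900
step 2 [2y] zero: DF = P = 4701/5000 ≈ 0.940200
step 3 [3y] zero: DF = P = 9043/10000 ≈ 0.904300
step 4 [4y] bond c/1=31/400: DF=(935117/800000 − 31/400·(0.987900+0.940200+0.904300))/(1+31/400) = 8811/10000 ≈ 0.881100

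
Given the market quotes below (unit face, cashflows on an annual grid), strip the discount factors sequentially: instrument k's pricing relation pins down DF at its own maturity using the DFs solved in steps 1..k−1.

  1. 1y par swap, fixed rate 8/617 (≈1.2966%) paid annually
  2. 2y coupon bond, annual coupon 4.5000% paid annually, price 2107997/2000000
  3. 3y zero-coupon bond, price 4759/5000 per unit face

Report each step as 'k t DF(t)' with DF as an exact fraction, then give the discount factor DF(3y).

1 1 617/625
2 2 9661/10000
3 3 4759/5000
DF(3y) = 4759/5000 ≈ 0.951800

step 1 [1y] swap r/1=8/617: DF=(1 − 8/617·(0))/(1+8/617) = 617/625 ≈ 0.987200
step 2 [2y] bond c/1=9/200: DF=(2107997/2000000 − 9/200·(0.987200))/(1+9/200) = 9661/10000 ≈ 0.966100
step 3 [3y] zero: DF = P = 4759/5000 ≈ 0.951800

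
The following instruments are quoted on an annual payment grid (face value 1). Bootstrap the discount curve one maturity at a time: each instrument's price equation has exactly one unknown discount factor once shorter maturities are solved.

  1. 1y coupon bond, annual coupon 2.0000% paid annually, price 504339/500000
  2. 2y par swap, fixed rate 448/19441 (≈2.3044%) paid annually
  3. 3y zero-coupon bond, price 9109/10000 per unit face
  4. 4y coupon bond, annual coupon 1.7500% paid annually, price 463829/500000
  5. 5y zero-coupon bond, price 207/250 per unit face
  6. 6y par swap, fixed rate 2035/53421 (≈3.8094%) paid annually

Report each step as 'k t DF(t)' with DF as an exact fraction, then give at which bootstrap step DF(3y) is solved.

step 1 [1y] bond c/1=1/50: DF=(504339/500000 − 1/50·(0))/(1+1/50) = 9889/10000 ≈ 0.988900
step 2 [2y] swap r/1=448/19441: DF=(1 − 448/19441·(0.988900))/(1+448/19441) = 597/625 ≈ 0.955200
step 3 [3y] zero: DF = P = 9109/10000 ≈ 0.910900
step 4 [4y] bond c/1=7/400: DF=(463829/500000 − 7/400·(0.988900+0.955200+0.910900))/(1+7/400) = 4313/5000 ≈ 0.862600
step 5 [5y] zero: DF = P = 207/250 ≈ 0.828000
step 6 [6y] swap r/1=2035/53421: DF=(1 − 2035/53421·(0.988900+0.955200+0.910900+0.862600+0.828000))/(1+2035/53421) = 1593/2000 ≈ 0.796500

1 1 9889/10000
2 2 597/625
3 3 9109/10000
4 4 4313/5000
5 5 207/250
6 6 1593/2000
DF(3y) is solved at step 3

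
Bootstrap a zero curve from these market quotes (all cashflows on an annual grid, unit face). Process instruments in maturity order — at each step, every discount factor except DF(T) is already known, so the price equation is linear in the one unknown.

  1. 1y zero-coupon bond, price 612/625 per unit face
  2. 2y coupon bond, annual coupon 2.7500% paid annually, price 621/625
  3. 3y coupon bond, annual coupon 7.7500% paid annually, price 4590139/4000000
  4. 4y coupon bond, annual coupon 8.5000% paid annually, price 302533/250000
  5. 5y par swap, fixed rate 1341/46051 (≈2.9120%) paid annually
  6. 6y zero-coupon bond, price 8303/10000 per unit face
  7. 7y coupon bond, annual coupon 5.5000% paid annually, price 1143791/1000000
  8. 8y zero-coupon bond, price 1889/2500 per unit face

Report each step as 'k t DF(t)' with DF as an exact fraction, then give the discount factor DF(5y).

1 1 612/625
2 2 588/625
3 3 9269/10000
4 4 8923/10000
5 5 8659/10000
6 6 8303/10000
7 7 1001/1250
8 8 1889/2500
DF(5y) = 8659/10000 ≈ 0.865900

step 1 [1y] zero: DF = P = 612/625 ≈ 0.979200
step 2 [2y] bond c/1=11/400: DF=(621/625 − 11/400·(0.979200))/(1+11/400) = 588/625 ≈ 0.940800
step 3 [3y] bond c/1=31/400: DF=(4590139/4000000 − 31/400·(0.979200+0.940800))/(1+31/400) = 9269/10000 ≈ 0.926900
step 4 [4y] bond c/1=17/200: DF=(302533/250000 − 17/200·(0.979200+0.940800+0.926900))/(1+17/200) = 8923/10000 ≈ 0.892300
step 5 [5y] swap r/1=1341/46051: DF=(1 − 1341/46051·(0.979200+0.940800+0.926900+0.892300))/(1+1341/46051) = 8659/10000 ≈ 0.865900
step 6 [6y] zero: DF = P = 8303/10000 ≈ 0.830300
step 7 [7y] bond c/1=11/200: DF=(1143791/1000000 − 11/200·(0.979200+0.940800+0.926900+0.892300+0.865900+0.830300))/(1+11/200) = 1001/1250 ≈ 0.800800
step 8 [8y] zero: DF = P = 1889/2500 ≈ 0.755600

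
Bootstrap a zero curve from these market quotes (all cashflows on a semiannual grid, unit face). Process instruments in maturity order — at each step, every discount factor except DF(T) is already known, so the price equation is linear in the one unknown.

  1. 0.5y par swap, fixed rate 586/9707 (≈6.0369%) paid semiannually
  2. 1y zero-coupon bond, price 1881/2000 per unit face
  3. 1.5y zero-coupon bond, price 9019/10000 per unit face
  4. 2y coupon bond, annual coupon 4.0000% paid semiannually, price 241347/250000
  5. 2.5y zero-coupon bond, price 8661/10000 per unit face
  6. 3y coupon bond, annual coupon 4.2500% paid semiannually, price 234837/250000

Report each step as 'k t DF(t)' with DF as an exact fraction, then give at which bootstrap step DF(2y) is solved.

1 1/2 9707/10000
2 1 1881/2000
3 3/2 9019/10000
4 2 8913/10000
5 5/2 8661/10000
6 3 8247/10000
DF(2y) is solved at step 4

step 1 [0.5y] swap r/2=293/9707: DF=(1 − 293/9707·(0))/(1+293/9707) = 9707/10000 ≈ 0.970700
step 2 [1y] zero: DF = P = 1881/2000 ≈ 0.940500
step 3 [1.5y] zero: DF = P = 9019/10000 ≈ 0.901900
step 4 [2y] bond c/2=1/50: DF=(241347/250000 − 1/50·(0.970700+0.940500+0.901900))/(1+1/50) = 8913/10000 ≈ 0.891300
step 5 [2.5y] zero: DF = P = 8661/10000 ≈ 0.866100
step 6 [3y] bond c/2=17/800: DF=(234837/250000 − 17/800·(0.970700+0.940500+0.901900+0.891300+0.866100))/(1+17/800) = 8247/10000 ≈ 0.824700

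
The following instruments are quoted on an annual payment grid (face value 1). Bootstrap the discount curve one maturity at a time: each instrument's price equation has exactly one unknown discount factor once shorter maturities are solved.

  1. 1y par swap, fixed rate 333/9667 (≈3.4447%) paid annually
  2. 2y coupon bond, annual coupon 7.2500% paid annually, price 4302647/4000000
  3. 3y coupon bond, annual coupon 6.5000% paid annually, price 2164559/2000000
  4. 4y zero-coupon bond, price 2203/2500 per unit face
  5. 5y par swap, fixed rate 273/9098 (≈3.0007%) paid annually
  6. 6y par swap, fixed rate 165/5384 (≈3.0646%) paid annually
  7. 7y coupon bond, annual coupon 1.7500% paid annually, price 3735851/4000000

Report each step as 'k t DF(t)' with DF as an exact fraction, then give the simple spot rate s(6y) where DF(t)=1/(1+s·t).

1 1 9667/10000
2 2 586/625
3 3 9/10
4 4 2203/2500
5 5 1727/2000
6 6 167/200
7 7 8253/10000
s(6y) = (1/(167/200) − 1)/(6) = 11/334 ≈ 3.2934%

step 1 [1y] swap r/1=333/9667: DF=(1 − 333/9667·(0))/(1+333/9667) = 9667/10000 ≈ 0.966700
step 2 [2y] bond c/1=29/400: DF=(4302647/4000000 − 29/400·(0.966700))/(1+29/400) = 586/625 ≈ 0.937600
step 3 [3y] bond c/1=13/200: DF=(2164559/2000000 − 13/200·(0.966700+0.937600))/(1+13/200) = 9/10 ≈ 0.900000
step 4 [4y] zero: DF = P = 2203/2500 ≈ 0.881200
step 5 [5y] swap r/1=273/9098: DF=(1 − 273/9098·(0.966700+0.937600+0.900000+0.881200))/(1+273/9098) = 1727/2000 ≈ 0.863500
step 6 [6y] swap r/1=165/5384: DF=(1 − 165/5384·(0.966700+0.937600+0.900000+0.881200+0.863500))/(1+165/5384) = 167/200 ≈ 0.835000
step 7 [7y] bond c/1=7/400: DF=(3735851/4000000 − 7/400·(0.966700+0.937600+0.900000+0.881200+0.863500+0.835000))/(1+7/400) = 8253/10000 ≈ 0.825300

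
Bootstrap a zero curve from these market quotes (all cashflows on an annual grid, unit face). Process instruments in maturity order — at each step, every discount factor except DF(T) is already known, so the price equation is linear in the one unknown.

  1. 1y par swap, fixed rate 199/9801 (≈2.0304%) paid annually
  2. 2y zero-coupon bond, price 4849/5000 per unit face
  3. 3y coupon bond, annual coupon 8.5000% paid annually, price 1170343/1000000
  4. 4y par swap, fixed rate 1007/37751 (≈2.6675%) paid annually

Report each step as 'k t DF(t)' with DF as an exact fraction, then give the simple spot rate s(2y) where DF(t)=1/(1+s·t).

step 1 [1y] swap r/1=199/9801: DF=(1 − 199/9801·(0))/(1+199/9801) = 9801/10000 ≈ 0.980100
step 2 [2y] zero: DF = P = 4849/5000 ≈ 0.969800
step 3 [3y] bond c/1=17/200: DF=(1170343/1000000 − 17/200·(0.980100+0.969800))/(1+17/200) = 9259/10000 ≈ 0.925900
step 4 [4y] swap r/1=1007/37751: DF=(1 − 1007/37751·(0.980100+0.969800+0.925900))/(1+1007/37751) = 8993/10000 ≈ 0.899300

1 1 9801/10000
2 2 4849/5000
3 3 9259/10000
4 4 8993/10000
s(2y) = (1/(4849/5000) − 1)/(2) = 151/9698 ≈ 1.5570%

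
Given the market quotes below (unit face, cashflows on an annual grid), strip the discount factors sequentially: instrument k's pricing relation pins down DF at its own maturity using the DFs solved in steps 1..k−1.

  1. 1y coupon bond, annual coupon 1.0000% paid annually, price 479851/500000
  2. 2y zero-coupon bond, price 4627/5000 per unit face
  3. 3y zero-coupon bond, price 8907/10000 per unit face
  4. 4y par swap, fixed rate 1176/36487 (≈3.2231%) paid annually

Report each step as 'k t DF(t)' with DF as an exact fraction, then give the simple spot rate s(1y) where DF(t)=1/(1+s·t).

1 1 4751/5000
2 2 4627/5000
3 3 8907/10000
4 4 1103/1250
s(1y) = (1/(4751/5000) − 1)/(1) = 249/4751 ≈ 5.2410%

step 1 [1y] bond c/1=1/100: DF=(479851/500000 − 1/100·(0))/(1+1/100) = 4751/5000 ≈ 0.950200
step 2 [2y] zero: DF = P = 4627/5000 ≈ 0.925400
step 3 [3y] zero: DF = P = 8907/10000 ≈ 0.890700
step 4 [4y] swap r/1=1176/36487: DF=(1 − 1176/36487·(0.950200+0.925400+0.890700))/(1+1176/36487) = 1103/1250 ≈ 0.882400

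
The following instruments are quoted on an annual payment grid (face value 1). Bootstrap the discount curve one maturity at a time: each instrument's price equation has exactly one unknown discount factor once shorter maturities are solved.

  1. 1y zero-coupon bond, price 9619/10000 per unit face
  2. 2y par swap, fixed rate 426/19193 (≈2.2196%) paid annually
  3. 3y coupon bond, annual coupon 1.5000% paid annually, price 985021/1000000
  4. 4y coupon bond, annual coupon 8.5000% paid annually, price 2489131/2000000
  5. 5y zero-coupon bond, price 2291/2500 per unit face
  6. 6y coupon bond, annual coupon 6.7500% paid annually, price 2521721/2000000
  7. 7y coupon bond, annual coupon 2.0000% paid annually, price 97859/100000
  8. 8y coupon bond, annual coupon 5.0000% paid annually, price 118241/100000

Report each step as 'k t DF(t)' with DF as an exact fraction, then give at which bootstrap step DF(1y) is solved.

1 1 9619/10000
2 2 4787/5000
3 3 9421/10000
4 4 9229/10000
5 5 2291/2500
6 6 8839/10000
7 7 8499/10000
8 8 8197/10000
DF(1y) is solved at step 1

step 1 [1y] zero: DF = P = 9619/10000 ≈ 0.961900
step 2 [2y] swap r/1=426/19193: DF=(1 − 426/19193·(0.961900))/(1+426/19193) = 4787/5000 ≈ 0.957400
step 3 [3y] bond c/1=3/200: DF=(985021/1000000 − 3/200·(0.961900+0.957400))/(1+3/200) = 9421/10000 ≈ 0.942100
step 4 [4y] bond c/1=17/200: DF=(2489131/2000000 − 17/200·(0.961900+0.957400+0.942100))/(1+17/200) = 9229/10000 ≈ 0.922900
step 5 [5y] zero: DF = P = 2291/2500 ≈ 0.916400
step 6 [6y] bond c/1=27/400: DF=(2521721/2000000 − 27/400·(0.961900+0.957400+0.942100+0.922900+0.916400))/(1+27/400) = 8839/10000 ≈ 0.883900
step 7 [7y] bond c/1=1/50: DF=(97859/100000 − 1/50·(0.961900+0.957400+0.942100+0.922900+0.916400+0.883900))/(1+1/50) = 8499/10000 ≈ 0.849900
step 8 [8y] bond c/1=1/20: DF=(118241/100000 − 1/20·(0.961900+0.957400+0.942100+0.922900+0.916400+0.883900+0.849900))/(1+1/20) = 8197/10000 ≈ 0.819700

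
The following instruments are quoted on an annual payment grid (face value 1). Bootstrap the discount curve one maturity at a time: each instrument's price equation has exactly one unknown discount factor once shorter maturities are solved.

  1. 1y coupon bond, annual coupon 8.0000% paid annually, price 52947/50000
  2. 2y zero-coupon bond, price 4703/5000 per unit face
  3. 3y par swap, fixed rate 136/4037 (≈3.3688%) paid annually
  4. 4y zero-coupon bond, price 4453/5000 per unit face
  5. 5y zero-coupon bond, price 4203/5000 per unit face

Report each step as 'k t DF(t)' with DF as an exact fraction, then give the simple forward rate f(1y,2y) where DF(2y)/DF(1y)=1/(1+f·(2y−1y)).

1 1 1961/2000
2 2 4703/5000
3 3 1131/1250
4 4 4453/5000
5 5 4203/5000
f(1y,2y) = ((1961/2000)/(4703/5000) − 1)/(1) = 399/9406 ≈ 4.2420%

step 1 [1y] bond c/1=2/25: DF=(52947/50000 − 2/25·(0))/(1+2/25) = 1961/2000 ≈ 0.980500
step 2 [2y] zero: DF = P = 4703/5000 ≈ 0.940600
step 3 [3y] swap r/1=136/4037: DF=(1 − 136/4037·(0.980500+0.940600))/(1+136/4037) = 1131/1250 ≈ 0.904800
step 4 [4y] zero: DF = P = 4453/5000 ≈ 0.890600
step 5 [5y] zero: DF = P = 4203/5000 ≈ 0.840600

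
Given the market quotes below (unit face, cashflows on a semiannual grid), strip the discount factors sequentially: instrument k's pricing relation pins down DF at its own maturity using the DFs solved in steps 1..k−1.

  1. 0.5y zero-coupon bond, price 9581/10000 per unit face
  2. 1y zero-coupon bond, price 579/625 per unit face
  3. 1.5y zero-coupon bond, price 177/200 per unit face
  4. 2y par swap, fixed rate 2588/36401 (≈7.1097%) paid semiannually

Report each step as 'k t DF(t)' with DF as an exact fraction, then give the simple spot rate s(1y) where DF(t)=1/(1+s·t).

1 1/2 9581/10000
2 1 579/625
3 3/2 177/200
4 2 4353/5000
s(1y) = (1/(579/625) − 1)/(1) = 46/579 ≈ 7.9447%

step 1 [0.5y] zero: DF = P = 9581/10000 ≈ 0.958100
step 2 [1y] zero: DF = P = 579/625 ≈ 0.926400
step 3 [1.5y] zero: DF = P = 177/200 ≈ 0.885000
step 4 [2y] swap r/2=1294/36401: DF=(1 − 1294/36401·(0.958100+0.926400+0.885000))/(1+1294/36401) = 4353/5000 ≈ 0.870600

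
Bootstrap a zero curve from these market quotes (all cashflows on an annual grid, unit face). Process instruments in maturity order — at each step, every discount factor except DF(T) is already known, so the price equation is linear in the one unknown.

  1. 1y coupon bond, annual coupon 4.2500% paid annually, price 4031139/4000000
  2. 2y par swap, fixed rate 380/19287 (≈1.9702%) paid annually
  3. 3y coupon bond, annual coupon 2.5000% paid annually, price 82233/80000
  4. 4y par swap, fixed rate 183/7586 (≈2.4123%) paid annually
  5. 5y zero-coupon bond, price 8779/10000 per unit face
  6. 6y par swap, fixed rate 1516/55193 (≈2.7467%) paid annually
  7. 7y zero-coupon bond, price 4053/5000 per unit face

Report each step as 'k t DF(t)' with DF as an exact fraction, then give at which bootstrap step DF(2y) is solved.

1 1 9667/10000
2 2 481/500
3 3 4779/5000
4 4 1817/2000
5 5 8779/10000
6 6 2121/2500
7 7 4053/5000
DF(2y) is solved at step 2

step 1 [1y] bond c/1=17/400: DF=(4031139/4000000 − 17/400·(0))/(1+17/400) = 9667/10000 ≈ 0.966700
step 2 [2y] swap r/1=380/19287: DF=(1 − 380/19287·(0.966700))/(1+380/19287) = 481/500 ≈ 0.962000
step 3 [3y] bond c/1=1/40: DF=(82233/80000 − 1/40·(0.966700+0.962000))/(1+1/40) = 4779/5000 ≈ 0.955800
step 4 [4y] swap r/1=183/7586: DF=(1 − 183/7586·(0.966700+0.962000+0.955800))/(1+183/7586) = 1817/2000 ≈ 0.908500
step 5 [5y] zero: DF = P = 8779/10000 ≈ 0.877900
step 6 [6y] swap r/1=1516/55193: DF=(1 − 1516/55193·(0.966700+0.962000+0.955800+0.908500+0.877900))/(1+1516/55193) = 2121/2500 ≈ 0.848400
step 7 [7y] zero: DF = P = 4053/5000 ≈ 0.810600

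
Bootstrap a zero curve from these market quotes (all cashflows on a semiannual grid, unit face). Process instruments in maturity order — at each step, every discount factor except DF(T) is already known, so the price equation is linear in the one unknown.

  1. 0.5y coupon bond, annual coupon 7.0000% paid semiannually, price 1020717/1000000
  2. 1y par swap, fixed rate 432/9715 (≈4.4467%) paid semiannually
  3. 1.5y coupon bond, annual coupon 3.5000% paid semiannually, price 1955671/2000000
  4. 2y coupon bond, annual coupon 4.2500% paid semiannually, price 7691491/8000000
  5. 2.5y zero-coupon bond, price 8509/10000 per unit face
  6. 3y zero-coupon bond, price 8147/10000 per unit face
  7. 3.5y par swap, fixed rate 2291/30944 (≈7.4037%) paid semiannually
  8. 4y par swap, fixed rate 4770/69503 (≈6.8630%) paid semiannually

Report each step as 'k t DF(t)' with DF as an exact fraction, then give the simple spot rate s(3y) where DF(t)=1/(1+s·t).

step 1 [0.5y] bond c/2=7/200: DF=(1020717/1000000 − 7/200·(0))/(1+7/200) = 4931/5000 ≈ 0.986200
step 2 [1y] swap r/2=216/9715: DF=(1 − 216/9715·(0.986200))/(1+216/9715) = 598/625 ≈ 0.956800
step 3 [1.5y] bond c/2=7/400: DF=(1955671/2000000 − 7/400·(0.986200+0.956800))/(1+7/400) = 2319/2500 ≈ 0.927600
step 4 [2y] bond c/2=17/800: DF=(7691491/8000000 − 17/800·(0.986200+0.956800+0.927600))/(1+17/800) = 8817/10000 ≈ 0.881700
step 5 [2.5y] zero: DF = P = 8509/10000 ≈ 0.850900
step 6 [3y] zero: DF = P = 8147/10000 ≈ 0.814700
step 7 [3.5y] swap r/2=2291/61888: DF=(1 − 2291/61888·(0.986200+0.956800+0.927600+0.881700+0.850900+0.814700))/(1+2291/61888) = 7709/10000 ≈ 0.770900
step 8 [4y] swap r/2=2385/69503: DF=(1 − 2385/69503·(0.986200+0.956800+0.927600+0.881700+0.850900+0.814700+0.770900))/(1+2385/69503) = 1523/2000 ≈ 0.761500

1 1/2 4931/5000
2 1 598/625
3 3/2 2319/2500
4 2 8817/10000
5 5/2 8509/10000
6 3 8147/10000
7 7/2 7709/10000
8 4 1523/2000
s(3y) = (1/(8147/10000) − 1)/(3) = 1853/24441 ≈ 7.5815%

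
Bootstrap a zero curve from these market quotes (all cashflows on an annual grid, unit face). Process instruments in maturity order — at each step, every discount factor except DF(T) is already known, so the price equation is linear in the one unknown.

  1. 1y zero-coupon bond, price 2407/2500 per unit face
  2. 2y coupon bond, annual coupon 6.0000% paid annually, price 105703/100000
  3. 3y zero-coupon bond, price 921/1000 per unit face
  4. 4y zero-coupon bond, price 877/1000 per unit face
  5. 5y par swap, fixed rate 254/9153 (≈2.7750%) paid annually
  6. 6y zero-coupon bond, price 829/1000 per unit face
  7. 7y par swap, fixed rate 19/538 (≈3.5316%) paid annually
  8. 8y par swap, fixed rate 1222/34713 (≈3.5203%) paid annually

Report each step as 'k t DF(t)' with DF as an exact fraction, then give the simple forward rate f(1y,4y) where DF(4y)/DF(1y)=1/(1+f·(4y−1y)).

step 1 [1y] zero: DF = P = 2407/2500 ≈ 0.962800
step 2 [2y] bond c/1=3/50: DF=(105703/100000 − 3/50·(0.962800))/(1+3/50) = 9427/10000 ≈ 0.942700
step 3 [3y] zero: DF = P = 921/1000 ≈ 0.921000
step 4 [4y] zero: DF = P = 877/1000 ≈ 0.877000
step 5 [5y] swap r/1=254/9153: DF=(1 − 254/9153·(0.962800+0.942700+0.921000+0.877000))/(1+254/9153) = 873/1000 ≈ 0.873000
step 6 [6y] zero: DF = P = 829/1000 ≈ 0.829000
step 7 [7y] swap r/1=19/538: DF=(1 − 19/538·(0.962800+0.942700+0.921000+0.877000+0.873000+0.829000))/(1+19/538) = 1563/2000 ≈ 0.781500
step 8 [8y] swap r/1=1222/34713: DF=(1 − 1222/34713·(0.962800+0.942700+0.921000+0.877000+0.873000+0.829000+0.781500))/(1+1222/34713) = 1889/2500 ≈ 0.755600

1 1 2407/2500
2 2 9427/10000
3 3 921/1000
4 4 877/1000
5 5 873/1000
6 6 829/1000
7 7 1563/2000
8 8 1889/2500
f(1y,4y) = ((2407/2500)/(877/1000) − 1)/(3) = 143/4385 ≈ 3.2611%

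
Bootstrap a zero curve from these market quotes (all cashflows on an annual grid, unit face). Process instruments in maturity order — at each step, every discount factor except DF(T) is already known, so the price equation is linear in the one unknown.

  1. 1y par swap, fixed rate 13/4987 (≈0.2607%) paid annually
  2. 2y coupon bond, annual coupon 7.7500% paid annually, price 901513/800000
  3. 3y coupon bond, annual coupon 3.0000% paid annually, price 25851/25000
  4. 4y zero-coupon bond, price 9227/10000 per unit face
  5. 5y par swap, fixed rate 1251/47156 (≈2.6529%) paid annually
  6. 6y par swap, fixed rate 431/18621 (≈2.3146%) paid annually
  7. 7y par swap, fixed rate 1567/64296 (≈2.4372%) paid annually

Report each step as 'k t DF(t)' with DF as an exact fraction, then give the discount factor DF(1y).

step 1 [1y] swap r/1=13/4987: DF=(1 − 13/4987·(0))/(1+13/4987) = 4987/5000 ≈ 0.997400
step 2 [2y] bond c/1=31/400: DF=(901513/800000 − 31/400·(0.997400))/(1+31/400) = 9741/10000 ≈ 0.974100
step 3 [3y] bond c/1=3/100: DF=(25851/25000 − 3/100·(0.997400+0.974100))/(1+3/100) = 1893/2000 ≈ 0.946500
step 4 [4y] zero: DF = P = 9227/10000 ≈ 0.922700
step 5 [5y] swap r/1=1251/47156: DF=(1 − 1251/47156·(0.997400+0.974100+0.946500+0.922700))/(1+1251/47156) = 8749/10000 ≈ 0.874900
step 6 [6y] swap r/1=431/18621: DF=(1 − 431/18621·(0.997400+0.974100+0.946500+0.922700+0.874900))/(1+431/18621) = 8707/10000 ≈ 0.870700
step 7 [7y] swap r/1=1567/64296: DF=(1 − 1567/64296·(0.997400+0.974100+0.946500+0.922700+0.874900+0.870700))/(1+1567/64296) = 8433/10000 ≈ 0.843300

1 1 4987/5000
2 2 9741/10000
3 3 1893/2000
4 4 9227/10000
5 5 8749/10000
6 6 8707/10000
7 7 8433/10000
DF(1y) = 4987/5000 ≈ 0.997400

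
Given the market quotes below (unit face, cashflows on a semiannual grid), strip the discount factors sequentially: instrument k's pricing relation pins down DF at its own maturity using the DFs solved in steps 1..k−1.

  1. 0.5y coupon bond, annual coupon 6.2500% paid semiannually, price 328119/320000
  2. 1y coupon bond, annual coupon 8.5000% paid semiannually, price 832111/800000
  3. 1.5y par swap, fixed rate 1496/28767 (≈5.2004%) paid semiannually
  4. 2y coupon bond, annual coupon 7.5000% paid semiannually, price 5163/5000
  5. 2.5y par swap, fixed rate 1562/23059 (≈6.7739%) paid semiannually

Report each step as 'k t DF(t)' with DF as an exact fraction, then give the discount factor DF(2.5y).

step 1 [0.5y] bond c/2=1/32: DF=(328119/320000 − 1/32·(0))/(1+1/32) = 9943/10000 ≈ 0.994300
step 2 [1y] bond c/2=17/400: DF=(832111/800000 − 17/400·(0.994300))/(1+17/400) = 2393/2500 ≈ 0.957200
step 3 [1.5y] swap r/2=748/28767: DF=(1 − 748/28767·(0.994300+0.957200))/(1+748/28767) = 2313/2500 ≈ 0.925200
step 4 [2y] bond c/2=3/80: DF=(5163/5000 − 3/80·(0.994300+0.957200+0.925200))/(1+3/80) = 8913/10000 ≈ 0.891300
step 5 [2.5y] swap r/2=781/23059: DF=(1 − 781/23059·(0.994300+0.957200+0.925200+0.891300))/(1+781/23059) = 4219/5000 ≈ 0.843800

1 1/2 9943/10000
2 1 2393/2500
3 3/2 2313/2500
4 2 8913/10000
5 5/2 4219/5000
DF(2.5y) = 4219/5000 ≈ 0.843800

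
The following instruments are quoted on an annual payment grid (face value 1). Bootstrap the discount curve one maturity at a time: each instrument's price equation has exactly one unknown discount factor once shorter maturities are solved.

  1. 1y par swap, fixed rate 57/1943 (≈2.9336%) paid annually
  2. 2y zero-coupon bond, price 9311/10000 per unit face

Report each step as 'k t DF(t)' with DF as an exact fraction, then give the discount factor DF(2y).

1 1 1943/2000
2 2 9311/10000
DF(2y) = 9311/10000 ≈ 0.931100

step 1 [1y] swap r/1=57/1943: DF=(1 − 57/1943·(0))/(1+57/1943) = 1943/2000 ≈ 0.971500
step 2 [2y] zero: DF = P = 9311/10000 ≈ 0.931100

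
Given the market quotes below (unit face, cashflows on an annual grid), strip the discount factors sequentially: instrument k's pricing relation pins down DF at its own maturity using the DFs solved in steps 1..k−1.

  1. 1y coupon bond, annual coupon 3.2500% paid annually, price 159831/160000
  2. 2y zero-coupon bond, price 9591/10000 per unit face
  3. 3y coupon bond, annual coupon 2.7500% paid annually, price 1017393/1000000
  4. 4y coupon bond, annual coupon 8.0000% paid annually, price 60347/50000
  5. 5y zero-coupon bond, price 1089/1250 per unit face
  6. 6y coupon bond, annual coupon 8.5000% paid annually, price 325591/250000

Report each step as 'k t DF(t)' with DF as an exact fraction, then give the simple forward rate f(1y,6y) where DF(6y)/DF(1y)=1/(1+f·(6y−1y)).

1 1 387/400
2 2 9591/10000
3 3 4693/5000
4 4 9053/10000
5 5 1089/1250
6 6 8367/10000
f(1y,6y) = ((387/400)/(8367/10000) − 1)/(5) = 436/13945 ≈ 3.1266%

step 1 [1y] bond c/1=13/400: DF=(159831/160000 − 13/400·(0))/(1+13/400) = 387/400 ≈ 0.967500
step 2 [2y] zero: DF = P = 9591/10000 ≈ 0.959100
step 3 [3y] bond c/1=11/400: DF=(1017393/1000000 − 11/400·(0.967500+0.959100))/(1+11/400) = 4693/5000 ≈ 0.938600
step 4 [4y] bond c/1=2/25: DF=(60347/50000 − 2/25·(0.967500+0.959100+0.938600))/(1+2/25) = 9053/10000 ≈ 0.905300
step 5 [5y] zero: DF = P = 1089/1250 ≈ 0.871200
step 6 [6y] bond c/1=17/200: DF=(325591/250000 − 17/200·(0.967500+0.959100+0.938600+0.905300+0.871200))/(1+17/200) = 8367/10000 ≈ 0.836700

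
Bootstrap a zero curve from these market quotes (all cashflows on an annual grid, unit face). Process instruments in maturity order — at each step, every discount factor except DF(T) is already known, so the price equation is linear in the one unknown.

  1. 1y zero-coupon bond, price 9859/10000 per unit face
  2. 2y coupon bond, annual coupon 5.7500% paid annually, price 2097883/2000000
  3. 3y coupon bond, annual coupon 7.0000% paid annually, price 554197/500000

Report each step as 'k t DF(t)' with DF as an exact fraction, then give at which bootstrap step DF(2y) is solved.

1 1 9859/10000
2 2 9383/10000
3 3 91/100
DF(2y) is solved at step 2

step 1 [1y] zero: DF = P = 9859/10000 ≈ 0.985900
step 2 [2y] bond c/1=23/400: DF=(2097883/2000000 − 23/400·(0.985900))/(1+23/400) = 9383/10000 ≈ 0.938300
step 3 [3y] bond c/1=7/100: DF=(554197/500000 − 7/100·(0.985900+0.938300))/(1+7/100) = 91/100 ≈ 0.910000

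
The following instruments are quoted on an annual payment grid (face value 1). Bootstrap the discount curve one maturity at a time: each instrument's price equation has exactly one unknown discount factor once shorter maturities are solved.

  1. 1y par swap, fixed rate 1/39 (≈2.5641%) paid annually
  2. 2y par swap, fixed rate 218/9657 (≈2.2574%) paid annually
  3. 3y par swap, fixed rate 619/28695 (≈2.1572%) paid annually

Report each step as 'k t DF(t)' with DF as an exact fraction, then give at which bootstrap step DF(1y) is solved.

step 1 [1y] swap r/1=1/39: DF=(1 − 1/39·(0))/(1+1/39) = 39/40 ≈ 0.975000
step 2 [2y] swap r/1=218/9657: DF=(1 − 218/9657·(0.975000))/(1+218/9657) = 2391/2500 ≈ 0.956400
step 3 [3y] swap r/1=619/28695: DF=(1 − 619/28695·(0.975000+0.956400))/(1+619/28695) = 9381/10000 ≈ 0.938100

1 1 39/40
2 2 2391/2500
3 3 9381/10000
DF(1y) is solved at step 1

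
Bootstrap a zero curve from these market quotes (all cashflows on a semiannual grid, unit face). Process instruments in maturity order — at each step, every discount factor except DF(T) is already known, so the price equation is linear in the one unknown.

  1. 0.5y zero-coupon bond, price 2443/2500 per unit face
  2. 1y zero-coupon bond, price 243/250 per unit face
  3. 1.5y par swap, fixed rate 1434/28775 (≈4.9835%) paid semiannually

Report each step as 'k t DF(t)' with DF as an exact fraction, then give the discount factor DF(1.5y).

step 1 [0.5y] zero: DF = P = 2443/2500 ≈ 0.977200
step 2 [1y] zero: DF = P = 243/250 ≈ 0.972000
step 3 [1.5y] swap r/2=717/28775: DF=(1 − 717/28775·(0.977200+0.972000))/(1+717/28775) = 9283/10000 ≈ 0.928300

1 1/2 2443/2500
2 1 243/250
3 3/2 9283/10000
DF(1.5y) = 9283/10000 ≈ 0.928300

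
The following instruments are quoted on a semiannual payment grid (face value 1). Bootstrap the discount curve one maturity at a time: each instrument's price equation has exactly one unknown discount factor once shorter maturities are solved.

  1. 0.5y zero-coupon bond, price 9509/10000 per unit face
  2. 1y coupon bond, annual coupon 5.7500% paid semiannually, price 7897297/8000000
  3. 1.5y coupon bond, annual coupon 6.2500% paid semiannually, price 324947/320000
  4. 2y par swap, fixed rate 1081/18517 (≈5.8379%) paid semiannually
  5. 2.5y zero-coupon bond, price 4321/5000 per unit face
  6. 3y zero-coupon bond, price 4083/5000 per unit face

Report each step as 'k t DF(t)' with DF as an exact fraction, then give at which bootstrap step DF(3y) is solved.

step 1 [0.5y] zero: DF = P = 9509/10000 ≈ 0.950900
step 2 [1y] bond c/2=23/800: DF=(7897297/8000000 − 23/800·(0.950900))/(1+23/800) = 933/1000 ≈ 0.933000
step 3 [1.5y] bond c/2=1/32: DF=(324947/320000 − 1/32·(0.950900+0.933000))/(1+1/32) = 2319/2500 ≈ 0.927600
step 4 [2y] swap r/2=1081/37034: DF=(1 − 1081/37034·(0.950900+0.933000+0.927600))/(1+1081/37034) = 8919/10000 ≈ 0.891900
step 5 [2.5y] zero: DF = P = 4321/5000 ≈ 0.864200
step 6 [3y] zero: DF = P = 4083/5000 ≈ 0.816600

1 1/2 9509/10000
2 1 933/1000
3 3/2 2319/2500
4 2 8919/10000
5 5/2 4321/5000
6 3 4083/5000
DF(3y) is solved at step 6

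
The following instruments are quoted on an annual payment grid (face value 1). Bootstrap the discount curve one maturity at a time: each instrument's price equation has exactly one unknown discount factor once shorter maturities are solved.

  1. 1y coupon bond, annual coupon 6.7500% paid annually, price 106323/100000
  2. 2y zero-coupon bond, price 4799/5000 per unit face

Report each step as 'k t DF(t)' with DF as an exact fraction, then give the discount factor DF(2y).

1 1 249/250
2 2 4799/5000
DF(2y) = 4799/5000 ≈ 0.959800

step 1 [1y] bond c/1=27/400: DF=(106323/100000 − 27/400·(0))/(1+27/400) = 249/250 ≈ 0.996000
step 2 [2y] zero: DF = P = 4799/5000 ≈ 0.959800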